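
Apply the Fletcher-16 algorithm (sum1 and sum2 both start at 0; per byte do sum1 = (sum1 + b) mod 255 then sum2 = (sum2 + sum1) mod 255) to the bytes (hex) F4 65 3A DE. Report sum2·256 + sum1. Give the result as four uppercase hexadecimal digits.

5773

Running sums (mod 255):
  after byte 0 (F4): sum1=244, sum2=244
  after byte 1 (65): sum1=90, sum2=79
  after byte 2 (3A): sum1=148, sum2=227
  after byte 3 (DE): sum1=115, sum2=87
Checksum = sum2·256 + sum1 = 87·256 + 115 = 22387 = 0x5773.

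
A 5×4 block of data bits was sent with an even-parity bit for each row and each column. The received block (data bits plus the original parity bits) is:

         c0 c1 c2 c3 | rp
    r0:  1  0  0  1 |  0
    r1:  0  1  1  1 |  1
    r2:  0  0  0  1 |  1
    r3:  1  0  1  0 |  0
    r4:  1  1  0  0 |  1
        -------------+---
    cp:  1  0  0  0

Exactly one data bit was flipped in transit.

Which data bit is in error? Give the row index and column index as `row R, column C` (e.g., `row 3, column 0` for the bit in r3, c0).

Recompute each row's even parity and compare to rp:
  r0: data parity 0, sent rp 0 → ok
  r1: data parity 1, sent rp 1 → ok
  r2: data parity 1, sent rp 1 → ok
  r3: data parity 0, sent rp 0 → ok
  r4: data parity 0, sent rp 1 → mismatch
Recompute each column's even parity and compare to cp:
  c0: data parity 1, sent cp 1 → ok
  c1: data parity 0, sent cp 0 → ok
  c2: data parity 0, sent cp 0 → ok
  c3: data parity 1, sent cp 0 → mismatch
Exactly one row (r4) and one column (c3) fail → the flipped bit is at their intersection.

row 4, column 3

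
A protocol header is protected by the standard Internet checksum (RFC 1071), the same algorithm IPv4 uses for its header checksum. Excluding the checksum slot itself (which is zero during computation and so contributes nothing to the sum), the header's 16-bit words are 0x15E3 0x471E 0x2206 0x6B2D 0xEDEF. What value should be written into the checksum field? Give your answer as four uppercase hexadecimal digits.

27DB

One's-complement addition (fold any carry out of bit 15 back into bit 0):
  0x15E3 + 0x471E = 0x05D01
  0x5D01 + 0x2206 = 0x07F07
  0x7F07 + 0x6B2D = 0x0EA34
  0xEA34 + 0xEDEF = 0x1D823 → wrap carry → 0xD824
One's-complement sum = 0xD824.
Checksum = ~0xD824 & 0xFFFF = 0x27DB.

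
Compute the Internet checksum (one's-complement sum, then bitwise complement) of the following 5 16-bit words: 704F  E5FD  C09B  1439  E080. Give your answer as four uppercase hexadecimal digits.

One's-complement addition (fold any carry out of bit 15 back into bit 0):
  0x704F + 0xE5FD = 0x1564C → wrap carry → 0x564D
  0x564D + 0xC09B = 0x116E8 → wrap carry → 0x16E9
  0x16E9 + 0x1439 = 0x02B22
  0x2B22 + 0xE080 = 0x10BA2 → wrap carry → 0x0BA3
One's-complement sum = 0x0BA3.
Checksum = ~0x0BA3 & 0xFFFF = 0xF45C.

F45C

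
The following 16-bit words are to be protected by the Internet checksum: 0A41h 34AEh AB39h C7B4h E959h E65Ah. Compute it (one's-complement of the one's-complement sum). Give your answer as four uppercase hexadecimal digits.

7E6D

One's-complement addition (fold any carry out of bit 15 back into bit 0):
  0x0A41 + 0x34AE = 0x03EEF
  0x3EEF + 0xAB39 = 0x0EA28
  0xEA28 + 0xC7B4 = 0x1B1DC → wrap carry → 0xB1DD
  0xB1DD + 0xE959 = 0x19B36 → wrap carry → 0x9B37
  0x9B37 + 0xE65A = 0x18191 → wrap carry → 0x8192
One's-complement sum = 0x8192.
Checksum = ~0x8192 & 0xFFFF = 0x7E6D.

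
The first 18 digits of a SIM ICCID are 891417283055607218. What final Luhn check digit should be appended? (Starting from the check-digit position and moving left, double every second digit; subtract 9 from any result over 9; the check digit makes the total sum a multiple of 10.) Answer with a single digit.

5

Partial digits right→left: 8 1 2 7 0 6 5 5 0 3 8 2 7 1 4 1 9 8
Double every second digit counting from the check-digit position (so the 1st, 3rd, 5th, ... of the partial from the right).
  doubled (with −9 where >9): 7 4 0 1 0 7 5 8 9 → sum 41
  kept as-is: 1 7 6 5 3 2 1 1 8 → sum 34
Total = 41 + 34 = 75.
Check digit = (10 − (75 mod 10)) mod 10 = 5.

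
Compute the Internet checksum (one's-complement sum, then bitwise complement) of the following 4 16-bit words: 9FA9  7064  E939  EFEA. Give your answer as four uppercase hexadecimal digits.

One's-complement addition (fold any carry out of bit 15 back into bit 0):
  0x9FA9 + 0x7064 = 0x1100D → wrap carry → 0x100E
  0x100E + 0xE939 = 0x0F947
  0xF947 + 0xEFEA = 0x1E931 → wrap carry → 0xE932
One's-complement sum = 0xE932.
Checksum = ~0xE932 & 0xFFFF = 0x16CD.

16CD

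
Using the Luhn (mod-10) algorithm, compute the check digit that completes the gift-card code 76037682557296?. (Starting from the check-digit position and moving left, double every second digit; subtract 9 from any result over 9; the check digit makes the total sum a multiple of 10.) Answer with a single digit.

Partial digits right→left: 6 9 2 7 5 5 2 8 6 7 3 0 6 7
Double every second digit counting from the check-digit position (so the 1st, 3rd, 5th, ... of the partial from the right).
  doubled (with −9 where >9): 3 4 1 4 3 6 3 → sum 24
  kept as-is: 9 7 5 8 7 0 7 → sum 43
Total = 24 + 43 = 67.
Check digit = (10 − (67 mod 10)) mod 10 = 3.

3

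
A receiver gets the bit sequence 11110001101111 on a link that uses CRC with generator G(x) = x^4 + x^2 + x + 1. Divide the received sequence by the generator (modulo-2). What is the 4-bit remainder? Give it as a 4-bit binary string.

0000

Modulo-2 division of 11110001101111 by 10111:
  pos 0: 11110 XOR 10111 = 01001
  pos 1: 10010 XOR 10111 = 00101
  pos 3: 10101 XOR 10111 = 00010
  pos 6: 10101 XOR 10111 = 00010
  pos 9: 10111 XOR 10111 = 00000
Remainder = 0000 (zero — the frame passes the CRC check).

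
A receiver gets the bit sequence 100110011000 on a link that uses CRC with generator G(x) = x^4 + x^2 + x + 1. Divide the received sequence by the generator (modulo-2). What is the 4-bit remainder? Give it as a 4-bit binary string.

Modulo-2 division of 100110011000 by 10111:
  pos 0: 10011 XOR 10111 = 00100
  pos 2: 10000 XOR 10111 = 00111
  pos 4: 11111 XOR 10111 = 01000
  pos 5: 10000 XOR 10111 = 00111
  pos 7: 11100 XOR 10111 = 01011
Remainder = 1011 (nonzero — an error is detected).

1011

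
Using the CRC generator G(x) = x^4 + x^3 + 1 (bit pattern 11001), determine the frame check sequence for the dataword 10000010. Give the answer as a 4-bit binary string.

0110

Append 4 zeros: 100000100000. Divide by 11001 (XOR where the leading bit is 1):
  pos 0: 10000 XOR 11001 = 01001
  pos 1: 10010 XOR 11001 = 01011
  pos 2: 10111 XOR 11001 = 01110
  pos 3: 11100 XOR 11001 = 00101
  pos 5: 10100 XOR 11001 = 01101
  pos 6: 11010 XOR 11001 = 00011
Remainder (last 4 bits) = 0110. This is the CRC / FCS.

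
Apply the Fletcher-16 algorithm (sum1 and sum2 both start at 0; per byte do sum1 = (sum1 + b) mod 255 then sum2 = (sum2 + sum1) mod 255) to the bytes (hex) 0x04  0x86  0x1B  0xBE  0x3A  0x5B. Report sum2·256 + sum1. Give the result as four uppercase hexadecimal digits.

Running sums (mod 255):
  after byte 0 (0x04): sum1=4, sum2=4
  after byte 1 (0x86): sum1=138, sum2=142
  after byte 2 (0x1B): sum1=165, sum2=52
  after byte 3 (0xBE): sum1=100, sum2=152
  after byte 4 (0x3A): sum1=158, sum2=55
  after byte 5 (0x5B): sum1=249, sum2=49
Checksum = sum2·256 + sum1 = 49·256 + 249 = 12793 = 0x31F9.

31F9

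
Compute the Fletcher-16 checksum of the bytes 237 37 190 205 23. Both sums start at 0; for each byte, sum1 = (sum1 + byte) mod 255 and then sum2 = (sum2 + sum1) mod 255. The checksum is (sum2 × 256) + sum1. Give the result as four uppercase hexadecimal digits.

Running sums (mod 255):
  after byte 0 (237): sum1=237, sum2=237
  after byte 1 (37): sum1=19, sum2=1
  after byte 2 (190): sum1=209, sum2=210
  after byte 3 (205): sum1=159, sum2=114
  after byte 4 (23): sum1=182, sum2=41
Checksum = sum2·256 + sum1 = 41·256 + 182 = 10678 = 0x29B6.

29B6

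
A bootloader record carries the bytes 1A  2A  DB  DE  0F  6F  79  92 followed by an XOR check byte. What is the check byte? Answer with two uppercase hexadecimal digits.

XOR the bytes together:
  start with 0x1A
  0x1A ⊕ 0x2A = 0x30
  0x30 ⊕ 0xDB = 0xEB
  0xEB ⊕ 0xDE = 0x35
  0x35 ⊕ 0x0F = 0x3A
  0x3A ⊕ 0x6F = 0x55
  0x55 ⊕ 0x79 = 0x2C
  0x2C ⊕ 0x92 = 0xBE

BE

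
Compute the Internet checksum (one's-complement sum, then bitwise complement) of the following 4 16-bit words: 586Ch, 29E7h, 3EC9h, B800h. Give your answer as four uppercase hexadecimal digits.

86E2

One's-complement addition (fold any carry out of bit 15 back into bit 0):
  0x586C + 0x29E7 = 0x08253
  0x8253 + 0x3EC9 = 0x0C11C
  0xC11C + 0xB800 = 0x1791C → wrap carry → 0x791D
One's-complement sum = 0x791D.
Checksum = ~0x791D & 0xFFFF = 0x86E2.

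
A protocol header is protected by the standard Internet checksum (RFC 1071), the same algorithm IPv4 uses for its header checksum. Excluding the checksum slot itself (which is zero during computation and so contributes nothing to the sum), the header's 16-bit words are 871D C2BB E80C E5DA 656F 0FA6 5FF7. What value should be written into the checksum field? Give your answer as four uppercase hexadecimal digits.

1332

One's-complement addition (fold any carry out of bit 15 back into bit 0):
  0x871D + 0xC2BB = 0x149D8 → wrap carry → 0x49D9
  0x49D9 + 0xE80C = 0x131E5 → wrap carry → 0x31E6
  0x31E6 + 0xE5DA = 0x117C0 → wrap carry → 0x17C1
  0x17C1 + 0x656F = 0x07D30
  0x7D30 + 0x0FA6 = 0x08CD6
  0x8CD6 + 0x5FF7 = 0x0ECCD
One's-complement sum = 0xECCD.
Checksum = ~0xECCD & 0xFFFF = 0x1332.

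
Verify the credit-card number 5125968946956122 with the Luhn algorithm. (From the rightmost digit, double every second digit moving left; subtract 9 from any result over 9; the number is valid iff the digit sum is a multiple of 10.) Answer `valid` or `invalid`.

valid

From the right, keep odd positions and double even positions (subtract 9 from any doubled value over 9):
  doubled (positions 2,4,...): 4 3 9 8 7 9 4 1 → sum 45
  kept (positions 1,3,...): 2 1 5 6 9 6 5 1 → sum 35
Total = 80.
80 mod 10 = 0, so the number is valid.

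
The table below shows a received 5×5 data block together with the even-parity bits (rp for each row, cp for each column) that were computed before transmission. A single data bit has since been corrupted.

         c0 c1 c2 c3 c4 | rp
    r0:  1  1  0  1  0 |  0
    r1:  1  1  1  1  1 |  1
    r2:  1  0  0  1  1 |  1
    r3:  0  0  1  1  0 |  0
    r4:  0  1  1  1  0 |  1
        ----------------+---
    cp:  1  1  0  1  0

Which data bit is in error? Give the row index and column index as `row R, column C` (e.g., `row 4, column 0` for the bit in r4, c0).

row 0, column 2

Recompute each row's even parity and compare to rp:
  r0: data parity 1, sent rp 0 → mismatch
  r1: data parity 1, sent rp 1 → ok
  r2: data parity 1, sent rp 1 → ok
  r3: data parity 0, sent rp 0 → ok
  r4: data parity 1, sent rp 1 → ok
Recompute each column's even parity and compare to cp:
  c0: data parity 1, sent cp 1 → ok
  c1: data parity 1, sent cp 1 → ok
  c2: data parity 1, sent cp 0 → mismatch
  c3: data parity 1, sent cp 1 → ok
  c4: data parity 0, sent cp 0 → ok
Exactly one row (r0) and one column (c2) fail → the flipped bit is at their intersection.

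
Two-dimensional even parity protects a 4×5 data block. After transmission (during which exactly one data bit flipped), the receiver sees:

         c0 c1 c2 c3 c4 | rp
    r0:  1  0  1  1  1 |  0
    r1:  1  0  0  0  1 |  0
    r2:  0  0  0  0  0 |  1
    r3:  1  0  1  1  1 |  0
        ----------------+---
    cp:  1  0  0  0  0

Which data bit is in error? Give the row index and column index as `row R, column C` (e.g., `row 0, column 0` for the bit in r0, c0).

row 2, column 4

Recompute each row's even parity and compare to rp:
  r0: data parity 0, sent rp 0 → ok
  r1: data parity 0, sent rp 0 → ok
  r2: data parity 0, sent rp 1 → mismatch
  r3: data parity 0, sent rp 0 → ok
Recompute each column's even parity and compare to cp:
  c0: data parity 1, sent cp 1 → ok
  c1: data parity 0, sent cp 0 → ok
  c2: data parity 0, sent cp 0 → ok
  c3: data parity 0, sent cp 0 → ok
  c4: data parity 1, sent cp 0 → mismatch
Exactly one row (r2) and one column (c4) fail → the flipped bit is at their intersection.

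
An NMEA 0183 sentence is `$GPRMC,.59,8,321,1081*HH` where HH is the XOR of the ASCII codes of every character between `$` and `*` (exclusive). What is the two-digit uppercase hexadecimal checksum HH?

69

XOR the ASCII codes of the payload characters:
  'G' = 0x47 → acc = 0x47
  'P' = 0x50 → acc = 0x17
  'R' = 0x52 → acc = 0x45
  'M' = 0x4D → acc = 0x08
  'C' = 0x43 → acc = 0x4B
  ',' = 0x2C → acc = 0x67
  '.' = 0x2E → acc = 0x49
  '5' = 0x35 → acc = 0x7C
  '9' = 0x39 → acc = 0x45
  ',' = 0x2C → acc = 0x69
  '8' = 0x38 → acc = 0x51
  ',' = 0x2C → acc = 0x7D
  '3' = 0x33 → acc = 0x4E
  '2' = 0x32 → acc = 0x7C
  '1' = 0x31 → acc = 0x4D
  ',' = 0x2C → acc = 0x61
  '1' = 0x31 → acc = 0x50
  '0' = 0x30 → acc = 0x60
  '8' = 0x38 → acc = 0x58
  '1' = 0x31 → acc = 0x69
Checksum = 0x69.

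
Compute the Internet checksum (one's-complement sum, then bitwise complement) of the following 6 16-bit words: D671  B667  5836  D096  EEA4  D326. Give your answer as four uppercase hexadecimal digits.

888D

One's-complement addition (fold any carry out of bit 15 back into bit 0):
  0xD671 + 0xB667 = 0x18CD8 → wrap carry → 0x8CD9
  0x8CD9 + 0x5836 = 0x0E50F
  0xE50F + 0xD096 = 0x1B5A5 → wrap carry → 0xB5A6
  0xB5A6 + 0xEEA4 = 0x1A44A → wrap carry → 0xA44B
  0xA44B + 0xD326 = 0x17771 → wrap carry → 0x7772
One's-complement sum = 0x7772.
Checksum = ~0x7772 & 0xFFFF = 0x888D.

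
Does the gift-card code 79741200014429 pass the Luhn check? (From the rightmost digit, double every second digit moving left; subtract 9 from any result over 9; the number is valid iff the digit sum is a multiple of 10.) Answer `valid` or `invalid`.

invalid

From the right, keep odd positions and double even positions (subtract 9 from any doubled value over 9):
  doubled (positions 2,4,...): 4 8 0 0 2 5 5 → sum 24
  kept (positions 1,3,...): 9 4 1 0 2 4 9 → sum 29
Total = 53.
53 mod 10 = 3, so the number is invalid.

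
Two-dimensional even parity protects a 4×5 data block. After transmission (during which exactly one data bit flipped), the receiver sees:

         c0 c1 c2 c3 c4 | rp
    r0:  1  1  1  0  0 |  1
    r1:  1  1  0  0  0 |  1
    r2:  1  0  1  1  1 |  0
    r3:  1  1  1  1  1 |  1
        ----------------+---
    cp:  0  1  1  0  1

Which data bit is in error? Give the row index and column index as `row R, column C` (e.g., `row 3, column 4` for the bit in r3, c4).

Recompute each row's even parity and compare to rp:
  r0: data parity 1, sent rp 1 → ok
  r1: data parity 0, sent rp 1 → mismatch
  r2: data parity 0, sent rp 0 → ok
  r3: data parity 1, sent rp 1 → ok
Recompute each column's even parity and compare to cp:
  c0: data parity 0, sent cp 0 → ok
  c1: data parity 1, sent cp 1 → ok
  c2: data parity 1, sent cp 1 → ok
  c3: data parity 0, sent cp 0 → ok
  c4: data parity 0, sent cp 1 → mismatch
Exactly one row (r1) and one column (c4) fail → the flipped bit is at their intersection.

row 1, column 4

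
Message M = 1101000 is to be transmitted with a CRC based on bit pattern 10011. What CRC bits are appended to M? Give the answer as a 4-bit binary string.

Append 4 zeros: 11010000000. Divide by 10011 (XOR where the leading bit is 1):
  pos 0: 11010 XOR 10011 = 01001
  pos 1: 10010 XOR 10011 = 00001
  pos 5: 10000 XOR 10011 = 00011
Remainder (last 4 bits) = 0110. This is the CRC / FCS.

0110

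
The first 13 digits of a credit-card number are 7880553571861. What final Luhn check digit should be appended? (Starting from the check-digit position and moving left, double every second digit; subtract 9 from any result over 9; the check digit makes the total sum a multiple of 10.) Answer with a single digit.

Partial digits right→left: 1 6 8 1 7 5 3 5 5 0 8 8 7
Double every second digit counting from the check-digit position (so the 1st, 3rd, 5th, ... of the partial from the right).
  doubled (with −9 where >9): 2 7 5 6 1 7 5 → sum 33
  kept as-is: 6 1 5 5 0 8 → sum 25
Total = 33 + 25 = 58.
Check digit = (10 − (58 mod 10)) mod 10 = 2.

2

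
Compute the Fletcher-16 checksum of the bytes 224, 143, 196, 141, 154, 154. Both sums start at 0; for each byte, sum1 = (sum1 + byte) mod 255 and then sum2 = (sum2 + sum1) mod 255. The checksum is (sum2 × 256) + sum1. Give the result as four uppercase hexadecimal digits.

Running sums (mod 255):
  after byte 0 (224): sum1=224, sum2=224
  after byte 1 (143): sum1=112, sum2=81
  after byte 2 (196): sum1=53, sum2=134
  after byte 3 (141): sum1=194, sum2=73
  after byte 4 (154): sum1=93, sum2=166
  after byte 5 (154): sum1=247, sum2=158
Checksum = sum2·256 + sum1 = 158·256 + 247 = 40695 = 0x9EF7.

9EF7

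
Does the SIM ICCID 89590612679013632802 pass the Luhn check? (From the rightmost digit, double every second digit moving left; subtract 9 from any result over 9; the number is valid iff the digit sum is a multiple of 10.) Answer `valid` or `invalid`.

From the right, keep odd positions and double even positions (subtract 9 from any doubled value over 9):
  doubled (positions 2,4,...): 0 4 3 2 9 3 2 0 1 7 → sum 31
  kept (positions 1,3,...): 2 8 3 3 0 7 2 6 9 9 → sum 49
Total = 80.
80 mod 10 = 0, so the number is valid.

valid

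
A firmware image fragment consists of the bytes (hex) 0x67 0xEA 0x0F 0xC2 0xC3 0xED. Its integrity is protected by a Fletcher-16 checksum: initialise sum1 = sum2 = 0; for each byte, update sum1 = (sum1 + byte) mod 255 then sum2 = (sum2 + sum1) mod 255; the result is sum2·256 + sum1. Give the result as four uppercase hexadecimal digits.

FCD5

Running sums (mod 255):
  after byte 0 (0x67): sum1=103, sum2=103
  after byte 1 (0xEA): sum1=82, sum2=185
  after byte 2 (0x0F): sum1=97, sum2=27
  after byte 3 (0xC2): sum1=36, sum2=63
  after byte 4 (0xC3): sum1=231, sum2=39
  after byte 5 (0xED): sum1=213, sum2=252
Checksum = sum2·256 + sum1 = 252·256 + 213 = 64725 = 0xFCD5.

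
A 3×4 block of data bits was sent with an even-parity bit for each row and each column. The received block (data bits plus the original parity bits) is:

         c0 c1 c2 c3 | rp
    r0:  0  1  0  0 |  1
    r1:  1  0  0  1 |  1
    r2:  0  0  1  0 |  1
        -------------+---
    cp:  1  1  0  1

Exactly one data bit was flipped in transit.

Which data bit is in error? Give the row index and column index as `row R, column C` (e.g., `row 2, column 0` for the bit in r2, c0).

row 1, column 2

Recompute each row's even parity and compare to rp:
  r0: data parity 1, sent rp 1 → ok
  r1: data parity 0, sent rp 1 → mismatch
  r2: data parity 1, sent rp 1 → ok
Recompute each column's even parity and compare to cp:
  c0: data parity 1, sent cp 1 → ok
  c1: data parity 1, sent cp 1 → ok
  c2: data parity 1, sent cp 0 → mismatch
  c3: data parity 1, sent cp 1 → ok
Exactly one row (r1) and one column (c2) fail → the flipped bit is at their intersection.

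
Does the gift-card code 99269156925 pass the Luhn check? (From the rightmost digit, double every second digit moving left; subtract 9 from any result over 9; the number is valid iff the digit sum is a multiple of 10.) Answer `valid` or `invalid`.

valid

From the right, keep odd positions and double even positions (subtract 9 from any doubled value over 9):
  doubled (positions 2,4,...): 4 3 2 3 9 → sum 21
  kept (positions 1,3,...): 5 9 5 9 2 9 → sum 39
Total = 60.
60 mod 10 = 0, so the number is valid.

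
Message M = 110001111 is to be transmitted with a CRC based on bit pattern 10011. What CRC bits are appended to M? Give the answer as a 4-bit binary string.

0011

Append 4 zeros: 1100011110000. Divide by 10011 (XOR where the leading bit is 1):
  pos 0: 11000 XOR 10011 = 01011
  pos 1: 10111 XOR 10011 = 00100
  pos 3: 10011 XOR 10011 = 00000
  pos 8: 10000 XOR 10011 = 00011
Remainder (last 4 bits) = 0011. This is the CRC / FCS.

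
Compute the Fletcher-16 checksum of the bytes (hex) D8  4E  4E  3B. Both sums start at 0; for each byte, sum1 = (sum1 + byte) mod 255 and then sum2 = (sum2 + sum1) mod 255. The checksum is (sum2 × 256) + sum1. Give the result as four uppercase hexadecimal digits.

Running sums (mod 255):
  after byte 0 (D8): sum1=216, sum2=216
  after byte 1 (4E): sum1=39, sum2=0
  after byte 2 (4E): sum1=117, sum2=117
  after byte 3 (3B): sum1=176, sum2=38
Checksum = sum2·256 + sum1 = 38·256 + 176 = 9904 = 0x26B0.

26B0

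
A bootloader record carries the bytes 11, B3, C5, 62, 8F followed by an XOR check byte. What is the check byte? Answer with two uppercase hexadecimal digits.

XOR the bytes together:
  start with 0x11
  0x11 ⊕ 0xB3 = 0xA2
  0xA2 ⊕ 0xC5 = 0x67
  0x67 ⊕ 0x62 = 0x05
  0x05 ⊕ 0x8F = 0x8A

8A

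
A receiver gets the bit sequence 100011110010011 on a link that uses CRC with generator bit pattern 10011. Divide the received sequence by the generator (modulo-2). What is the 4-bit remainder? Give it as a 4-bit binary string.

Modulo-2 division of 100011110010011 by 10011:
  pos 0: 10001 XOR 10011 = 00010
  pos 3: 10111 XOR 10011 = 00100
  pos 5: 10000 XOR 10011 = 00011
  pos 8: 11100 XOR 10011 = 01111
  pos 9: 11111 XOR 10011 = 01100
  pos 10: 11001 XOR 10011 = 01010
Remainder = 1010 (nonzero — an error is detected).

1010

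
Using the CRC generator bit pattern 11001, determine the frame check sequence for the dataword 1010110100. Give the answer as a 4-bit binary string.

Append 4 zeros: 10101101000000. Divide by 11001 (XOR where the leading bit is 1):
  pos 0: 10101 XOR 11001 = 01100
  pos 1: 11001 XOR 11001 = 00000
  pos 7: 10000 XOR 11001 = 01001
  pos 8: 10010 XOR 11001 = 01011
  pos 9: 10110 XOR 11001 = 01111
Remainder (last 4 bits) = 1111. This is the CRC / FCS.

1111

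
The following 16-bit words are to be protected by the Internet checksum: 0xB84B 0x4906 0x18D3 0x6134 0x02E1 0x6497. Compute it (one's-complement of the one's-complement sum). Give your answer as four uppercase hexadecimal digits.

1D2E

One's-complement addition (fold any carry out of bit 15 back into bit 0):
  0xB84B + 0x4906 = 0x10151 → wrap carry → 0x0152
  0x0152 + 0x18D3 = 0x01A25
  0x1A25 + 0x6134 = 0x07B59
  0x7B59 + 0x02E1 = 0x07E3A
  0x7E3A + 0x6497 = 0x0E2D1
One's-complement sum = 0xE2D1.
Checksum = ~0xE2D1 & 0xFFFF = 0x1D2E.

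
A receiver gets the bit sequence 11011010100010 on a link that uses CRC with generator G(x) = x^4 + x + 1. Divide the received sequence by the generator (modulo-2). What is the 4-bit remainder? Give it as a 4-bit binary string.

Modulo-2 division of 11011010100010 by 10011:
  pos 0: 11011 XOR 10011 = 01000
  pos 1: 10000 XOR 10011 = 00011
  pos 4: 11101 XOR 10011 = 01110
  pos 5: 11100 XOR 10011 = 01111
  pos 6: 11110 XOR 10011 = 01101
  pos 7: 11010 XOR 10011 = 01001
  pos 8: 10011 XOR 10011 = 00000
Remainder = 0000 (zero — the frame passes the CRC check).

0000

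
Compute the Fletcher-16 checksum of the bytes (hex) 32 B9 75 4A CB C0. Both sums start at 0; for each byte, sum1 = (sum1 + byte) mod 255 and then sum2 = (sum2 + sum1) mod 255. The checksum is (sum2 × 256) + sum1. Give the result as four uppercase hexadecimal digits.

DA38

Running sums (mod 255):
  after byte 0 (32): sum1=50, sum2=50
  after byte 1 (B9): sum1=235, sum2=30
  after byte 2 (75): sum1=97, sum2=127
  after byte 3 (4A): sum1=171, sum2=43
  after byte 4 (CB): sum1=119, sum2=162
  after byte 5 (C0): sum1=56, sum2=218
Checksum = sum2·256 + sum1 = 218·256 + 56 = 55864 = 0xDA38.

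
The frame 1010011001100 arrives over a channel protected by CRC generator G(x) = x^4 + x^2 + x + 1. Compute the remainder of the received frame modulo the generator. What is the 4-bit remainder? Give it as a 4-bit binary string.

0000

Modulo-2 division of 1010011001100 by 10111:
  pos 0: 10100 XOR 10111 = 00011
  pos 3: 11110 XOR 10111 = 01001
  pos 4: 10010 XOR 10111 = 00101
  pos 6: 10111 XOR 10111 = 00000
Remainder = 0000 (zero — the frame passes the CRC check).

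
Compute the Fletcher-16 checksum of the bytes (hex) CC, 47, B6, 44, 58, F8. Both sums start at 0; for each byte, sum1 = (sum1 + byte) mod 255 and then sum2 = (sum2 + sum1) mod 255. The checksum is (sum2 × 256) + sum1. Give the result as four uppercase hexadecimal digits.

8260

Running sums (mod 255):
  after byte 0 (CC): sum1=204, sum2=204
  after byte 1 (47): sum1=20, sum2=224
  after byte 2 (B6): sum1=202, sum2=171
  after byte 3 (44): sum1=15, sum2=186
  after byte 4 (58): sum1=103, sum2=34
  after byte 5 (F8): sum1=96, sum2=130
Checksum = sum2·256 + sum1 = 130·256 + 96 = 33376 = 0x8260.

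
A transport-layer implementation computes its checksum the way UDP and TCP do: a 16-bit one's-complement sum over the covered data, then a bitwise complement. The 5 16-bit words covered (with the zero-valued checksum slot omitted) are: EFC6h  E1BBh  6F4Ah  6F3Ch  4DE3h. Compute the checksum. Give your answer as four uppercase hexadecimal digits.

One's-complement addition (fold any carry out of bit 15 back into bit 0):
  0xEFC6 + 0xE1BB = 0x1D181 → wrap carry → 0xD182
  0xD182 + 0x6F4A = 0x140CC → wrap carry → 0x40CD
  0x40CD + 0x6F3C = 0x0B009
  0xB009 + 0x4DE3 = 0x0FDEC
One's-complement sum = 0xFDEC.
Checksum = ~0xFDEC & 0xFFFF = 0x0213.

0213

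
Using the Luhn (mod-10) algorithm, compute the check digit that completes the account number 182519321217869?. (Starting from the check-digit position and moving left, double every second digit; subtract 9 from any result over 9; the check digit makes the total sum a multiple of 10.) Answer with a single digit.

Partial digits right→left: 9 6 8 7 1 2 1 2 3 9 1 5 2 8 1
Double every second digit counting from the check-digit position (so the 1st, 3rd, 5th, ... of the partial from the right).
  doubled (with −9 where >9): 9 7 2 2 6 2 4 2 → sum 34
  kept as-is: 6 7 2 2 9 5 8 → sum 39
Total = 34 + 39 = 73.
Check digit = (10 − (73 mod 10)) mod 10 = 7.

7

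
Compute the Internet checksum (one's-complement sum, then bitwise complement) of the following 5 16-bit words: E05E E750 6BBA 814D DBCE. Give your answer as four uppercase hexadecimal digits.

One's-complement addition (fold any carry out of bit 15 back into bit 0):
  0xE05E + 0xE750 = 0x1C7AE → wrap carry → 0xC7AF
  0xC7AF + 0x6BBA = 0x13369 → wrap carry → 0x336A
  0x336A + 0x814D = 0x0B4B7
  0xB4B7 + 0xDBCE = 0x19085 → wrap carry → 0x9086
One's-complement sum = 0x9086.
Checksum = ~0x9086 & 0xFFFF = 0x6F79.

6F79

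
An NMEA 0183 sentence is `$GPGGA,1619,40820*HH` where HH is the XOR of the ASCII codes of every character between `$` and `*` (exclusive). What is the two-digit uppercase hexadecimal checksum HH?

67

XOR the ASCII codes of the payload characters:
  'G' = 0x47 → acc = 0x47
  'P' = 0x50 → acc = 0x17
  'G' = 0x47 → acc = 0x50
  'G' = 0x47 → acc = 0x17
  'A' = 0x41 → acc = 0x56
  ',' = 0x2C → acc = 0x7A
  '1' = 0x31 → acc = 0x4B
  '6' = 0x36 → acc = 0x7D
  '1' = 0x31 → acc = 0x4C
  '9' = 0x39 → acc = 0x75
  ',' = 0x2C → acc = 0x59
  '4' = 0x34 → acc = 0x6D
  '0' = 0x30 → acc = 0x5D
  '8' = 0x38 → acc = 0x65
  '2' = 0x32 → acc = 0x57
  '0' = 0x30 → acc = 0x67
Checksum = 0x67.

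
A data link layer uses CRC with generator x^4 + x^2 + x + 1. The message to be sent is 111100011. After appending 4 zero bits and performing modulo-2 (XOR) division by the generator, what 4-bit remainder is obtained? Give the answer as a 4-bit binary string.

Append 4 zeros: 1111000110000. Divide by 10111 (XOR where the leading bit is 1):
  pos 0: 11110 XOR 10111 = 01001
  pos 1: 10010 XOR 10111 = 00101
  pos 3: 10101 XOR 10111 = 00010
  pos 6: 10100 XOR 10111 = 00011
Remainder (last 4 bits) = 1100. This is the CRC / FCS.

1100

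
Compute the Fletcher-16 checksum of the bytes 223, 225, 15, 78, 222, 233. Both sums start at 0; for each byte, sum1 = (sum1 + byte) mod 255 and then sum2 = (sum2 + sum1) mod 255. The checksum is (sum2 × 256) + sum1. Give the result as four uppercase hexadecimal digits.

77E7

Running sums (mod 255):
  after byte 0 (223): sum1=223, sum2=223
  after byte 1 (225): sum1=193, sum2=161
  after byte 2 (15): sum1=208, sum2=114
  after byte 3 (78): sum1=31, sum2=145
  after byte 4 (222): sum1=253, sum2=143
  after byte 5 (233): sum1=231, sum2=119
Checksum = sum2·256 + sum1 = 119·256 + 231 = 30695 = 0x77E7.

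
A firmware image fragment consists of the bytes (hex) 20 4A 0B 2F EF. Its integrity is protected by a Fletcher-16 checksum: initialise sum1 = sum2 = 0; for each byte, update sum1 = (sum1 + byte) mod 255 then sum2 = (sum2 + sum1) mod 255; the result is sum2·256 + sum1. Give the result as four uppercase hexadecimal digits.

3994

Running sums (mod 255):
  after byte 0 (20): sum1=32, sum2=32
  after byte 1 (4A): sum1=106, sum2=138
  after byte 2 (0B): sum1=117, sum2=0
  after byte 3 (2F): sum1=164, sum2=164
  after byte 4 (EF): sum1=148, sum2=57
Checksum = sum2·256 + sum1 = 57·256 + 148 = 14740 = 0x3994.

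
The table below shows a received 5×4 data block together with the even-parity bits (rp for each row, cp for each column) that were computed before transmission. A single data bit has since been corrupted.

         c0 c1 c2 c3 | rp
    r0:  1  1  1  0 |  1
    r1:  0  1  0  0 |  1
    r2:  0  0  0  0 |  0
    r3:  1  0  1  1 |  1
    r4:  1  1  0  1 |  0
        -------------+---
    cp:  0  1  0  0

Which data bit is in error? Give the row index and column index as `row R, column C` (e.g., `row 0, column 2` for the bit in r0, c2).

row 4, column 0

Recompute each row's even parity and compare to rp:
  r0: data parity 1, sent rp 1 → ok
  r1: data parity 1, sent rp 1 → ok
  r2: data parity 0, sent rp 0 → ok
  r3: data parity 1, sent rp 1 → ok
  r4: data parity 1, sent rp 0 → mismatch
Recompute each column's even parity and compare to cp:
  c0: data parity 1, sent cp 0 → mismatch
  c1: data parity 1, sent cp 1 → ok
  c2: data parity 0, sent cp 0 → ok
  c3: data parity 0, sent cp 0 → ok
Exactly one row (r4) and one column (c0) fail → the flipped bit is at their intersection.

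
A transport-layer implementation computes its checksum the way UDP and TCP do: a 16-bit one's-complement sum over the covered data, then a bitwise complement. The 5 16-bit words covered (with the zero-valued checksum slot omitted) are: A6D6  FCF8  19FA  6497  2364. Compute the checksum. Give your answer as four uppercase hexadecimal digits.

BA3A

One's-complement addition (fold any carry out of bit 15 back into bit 0):
  0xA6D6 + 0xFCF8 = 0x1A3CE → wrap carry → 0xA3CF
  0xA3CF + 0x19FA = 0x0BDC9
  0xBDC9 + 0x6497 = 0x12260 → wrap carry → 0x2261
  0x2261 + 0x2364 = 0x045C5
One's-complement sum = 0x45C5.
Checksum = ~0x45C5 & 0xFFFF = 0xBA3A.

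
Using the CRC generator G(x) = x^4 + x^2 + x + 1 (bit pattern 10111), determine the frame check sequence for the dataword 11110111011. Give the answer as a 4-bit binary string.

Append 4 zeros: 111101110110000. Divide by 10111 (XOR where the leading bit is 1):
  pos 0: 11110 XOR 10111 = 01001
  pos 1: 10011 XOR 10111 = 00100
  pos 3: 10011 XOR 10111 = 00100
  pos 5: 10001 XOR 10111 = 00110
  pos 7: 11010 XOR 10111 = 01101
  pos 8: 11010 XOR 10111 = 01101
  pos 9: 11010 XOR 10111 = 01101
  pos 10: 11010 XOR 10111 = 01101
Remainder (last 4 bits) = 1101. This is the CRC / FCS.

1101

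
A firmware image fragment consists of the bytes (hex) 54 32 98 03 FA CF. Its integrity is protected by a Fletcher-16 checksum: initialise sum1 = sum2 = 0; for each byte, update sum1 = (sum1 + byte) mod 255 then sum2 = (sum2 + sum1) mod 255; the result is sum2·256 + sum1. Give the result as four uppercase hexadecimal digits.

Running sums (mod 255):
  after byte 0 (54): sum1=84, sum2=84
  after byte 1 (32): sum1=134, sum2=218
  after byte 2 (98): sum1=31, sum2=249
  after byte 3 (03): sum1=34, sum2=28
  after byte 4 (FA): sum1=29, sum2=57
  after byte 5 (CF): sum1=236, sum2=38
Checksum = sum2·256 + sum1 = 38·256 + 236 = 9964 = 0x26EC.

26EC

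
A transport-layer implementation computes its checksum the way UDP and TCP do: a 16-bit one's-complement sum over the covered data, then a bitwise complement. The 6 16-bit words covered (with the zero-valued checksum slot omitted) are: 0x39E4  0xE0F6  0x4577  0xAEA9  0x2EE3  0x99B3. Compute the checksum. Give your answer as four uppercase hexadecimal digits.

286D

One's-complement addition (fold any carry out of bit 15 back into bit 0):
  0x39E4 + 0xE0F6 = 0x11ADA → wrap carry → 0x1ADB
  0x1ADB + 0x4577 = 0x06052
  0x6052 + 0xAEA9 = 0x10EFB → wrap carry → 0x0EFC
  0x0EFC + 0x2EE3 = 0x03DDF
  0x3DDF + 0x99B3 = 0x0D792
One's-complement sum = 0xD792.
Checksum = ~0xD792 & 0xFFFF = 0x286D.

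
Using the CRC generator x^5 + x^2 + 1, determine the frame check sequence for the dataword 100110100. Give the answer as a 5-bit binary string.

00011

Append 5 zeros: 10011010000000. Divide by 100101 (XOR where the leading bit is 1):
  pos 0: 100110 XOR 100101 = 000011
  pos 4: 111000 XOR 100101 = 011101
  pos 5: 111010 XOR 100101 = 011111
  pos 6: 111110 XOR 100101 = 011011
  pos 7: 110110 XOR 100101 = 010011
  pos 8: 100110 XOR 100101 = 000011
Remainder (last 5 bits) = 00011. This is the CRC / FCS.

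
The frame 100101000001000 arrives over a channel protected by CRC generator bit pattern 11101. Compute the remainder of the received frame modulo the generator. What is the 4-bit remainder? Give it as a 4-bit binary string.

Modulo-2 division of 100101000001000 by 11101:
  pos 0: 10010 XOR 11101 = 01111
  pos 1: 11111 XOR 11101 = 00010
  pos 4: 10000 XOR 11101 = 01101
  pos 5: 11010 XOR 11101 = 00111
  pos 7: 11101 XOR 11101 = 00000
Remainder = 0000 (zero — the frame passes the CRC check).

0000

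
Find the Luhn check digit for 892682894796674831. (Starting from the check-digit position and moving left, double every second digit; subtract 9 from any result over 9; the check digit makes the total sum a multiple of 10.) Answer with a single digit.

1

Partial digits right→left: 1 3 8 4 7 6 6 9 7 4 9 8 2 8 6 2 9 8
Double every second digit counting from the check-digit position (so the 1st, 3rd, 5th, ... of the partial from the right).
  doubled (with −9 where >9): 2 7 5 3 5 9 4 3 9 → sum 47
  kept as-is: 3 4 6 9 4 8 8 2 8 → sum 52
Total = 47 + 52 = 99.
Check digit = (10 − (99 mod 10)) mod 10 = 1.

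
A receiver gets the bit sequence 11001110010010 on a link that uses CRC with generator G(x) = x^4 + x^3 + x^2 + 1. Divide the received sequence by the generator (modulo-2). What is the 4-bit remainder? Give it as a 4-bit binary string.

0001

Modulo-2 division of 11001110010010 by 11101:
  pos 0: 11001 XOR 11101 = 00100
  pos 2: 10011 XOR 11101 = 01110
  pos 3: 11100 XOR 11101 = 00001
  pos 7: 10100 XOR 11101 = 01001
  pos 8: 10011 XOR 11101 = 01110
  pos 9: 11100 XOR 11101 = 00001
Remainder = 0001 (nonzero — an error is detected).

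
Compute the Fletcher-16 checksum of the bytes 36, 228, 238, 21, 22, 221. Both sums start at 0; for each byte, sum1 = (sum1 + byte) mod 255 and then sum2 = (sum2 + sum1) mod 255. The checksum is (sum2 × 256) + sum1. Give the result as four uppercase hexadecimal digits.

5601

Running sums (mod 255):
  after byte 0 (36): sum1=36, sum2=36
  after byte 1 (228): sum1=9, sum2=45
  after byte 2 (238): sum1=247, sum2=37
  after byte 3 (21): sum1=13, sum2=50
  after byte 4 (22): sum1=35, sum2=85
  after byte 5 (221): sum1=1, sum2=86
Checksum = sum2·256 + sum1 = 86·256 + 1 = 22017 = 0x5601.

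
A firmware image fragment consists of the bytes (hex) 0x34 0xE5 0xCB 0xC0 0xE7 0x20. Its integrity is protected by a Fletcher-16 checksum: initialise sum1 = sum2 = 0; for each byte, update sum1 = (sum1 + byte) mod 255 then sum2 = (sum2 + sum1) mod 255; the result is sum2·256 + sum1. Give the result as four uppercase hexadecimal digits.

Running sums (mod 255):
  after byte 0 (0x34): sum1=52, sum2=52
  after byte 1 (0xE5): sum1=26, sum2=78
  after byte 2 (0xCB): sum1=229, sum2=52
  after byte 3 (0xC0): sum1=166, sum2=218
  after byte 4 (0xE7): sum1=142, sum2=105
  after byte 5 (0x20): sum1=174, sum2=24
Checksum = sum2·256 + sum1 = 24·256 + 174 = 6318 = 0x18AE.

18AE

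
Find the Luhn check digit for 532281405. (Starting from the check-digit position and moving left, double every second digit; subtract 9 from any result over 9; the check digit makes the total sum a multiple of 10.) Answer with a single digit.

Partial digits right→left: 5 0 4 1 8 2 2 3 5
Double every second digit counting from the check-digit position (so the 1st, 3rd, 5th, ... of the partial from the right).
  doubled (with −9 where >9): 1 8 7 4 1 → sum 21
  kept as-is: 0 1 2 3 → sum 6
Total = 21 + 6 = 27.
Check digit = (10 − (27 mod 10)) mod 10 = 3.

3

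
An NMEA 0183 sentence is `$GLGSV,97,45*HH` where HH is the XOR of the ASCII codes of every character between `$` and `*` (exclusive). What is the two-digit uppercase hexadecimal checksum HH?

XOR the ASCII codes of the payload characters:
  'G' = 0x47 → acc = 0x47
  'L' = 0x4C → acc = 0x0B
  'G' = 0x47 → acc = 0x4C
  'S' = 0x53 → acc = 0x1F
  'V' = 0x56 → acc = 0x49
  ',' = 0x2C → acc = 0x65
  '9' = 0x39 → acc = 0x5C
  '7' = 0x37 → acc = 0x6B
  ',' = 0x2C → acc = 0x47
  '4' = 0x34 → acc = 0x73
  '5' = 0x35 → acc = 0x46
Checksum = 0x46.

46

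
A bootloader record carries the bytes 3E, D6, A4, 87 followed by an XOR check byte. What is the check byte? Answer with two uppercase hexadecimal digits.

XOR the bytes together:
  start with 0x3E
  0x3E ⊕ 0xD6 = 0xE8
  0xE8 ⊕ 0xA4 = 0x4C
  0x4C ⊕ 0x87 = 0xCB

CB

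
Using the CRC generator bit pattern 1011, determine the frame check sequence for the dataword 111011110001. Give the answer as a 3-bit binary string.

Append 3 zeros: 111011110001000. Divide by 1011 (XOR where the leading bit is 1):
  pos 0: 1110 XOR 1011 = 0101
  pos 1: 1011 XOR 1011 = 0000
  pos 5: 1110 XOR 1011 = 0101
  pos 6: 1010 XOR 1011 = 0001
  pos 9: 1010 XOR 1011 = 0001
Remainder (last 3 bits) = 100. This is the CRC / FCS.

100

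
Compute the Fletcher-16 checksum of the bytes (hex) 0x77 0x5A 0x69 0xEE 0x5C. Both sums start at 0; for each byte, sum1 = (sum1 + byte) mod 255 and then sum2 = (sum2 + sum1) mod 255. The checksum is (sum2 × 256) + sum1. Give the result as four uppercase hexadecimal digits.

Running sums (mod 255):
  after byte 0 (0x77): sum1=119, sum2=119
  after byte 1 (0x5A): sum1=209, sum2=73
  after byte 2 (0x69): sum1=59, sum2=132
  after byte 3 (0xEE): sum1=42, sum2=174
  after byte 4 (0x5C): sum1=134, sum2=53
Checksum = sum2·256 + sum1 = 53·256 + 134 = 13702 = 0x3586.

3586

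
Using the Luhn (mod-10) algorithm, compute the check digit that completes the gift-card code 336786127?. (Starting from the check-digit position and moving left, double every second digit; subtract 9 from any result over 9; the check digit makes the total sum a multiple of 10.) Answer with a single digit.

Partial digits right→left: 7 2 1 6 8 7 6 3 3
Double every second digit counting from the check-digit position (so the 1st, 3rd, 5th, ... of the partial from the right).
  doubled (with −9 where >9): 5 2 7 3 6 → sum 23
  kept as-is: 2 6 7 3 → sum 18
Total = 23 + 18 = 41.
Check digit = (10 − (41 mod 10)) mod 10 = 9.

9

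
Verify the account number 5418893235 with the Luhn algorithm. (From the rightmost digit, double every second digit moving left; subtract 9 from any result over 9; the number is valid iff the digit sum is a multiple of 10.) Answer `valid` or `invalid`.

From the right, keep odd positions and double even positions (subtract 9 from any doubled value over 9):
  doubled (positions 2,4,...): 6 6 7 2 1 → sum 22
  kept (positions 1,3,...): 5 2 9 8 4 → sum 28
Total = 50.
50 mod 10 = 0, so the number is valid.

valid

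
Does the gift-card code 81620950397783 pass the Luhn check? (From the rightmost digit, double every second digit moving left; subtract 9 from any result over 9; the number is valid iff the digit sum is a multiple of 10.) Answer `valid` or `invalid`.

From the right, keep odd positions and double even positions (subtract 9 from any doubled value over 9):
  doubled (positions 2,4,...): 7 5 6 1 0 3 7 → sum 29
  kept (positions 1,3,...): 3 7 9 0 9 2 1 → sum 31
Total = 60.
60 mod 10 = 0, so the number is valid.

valid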